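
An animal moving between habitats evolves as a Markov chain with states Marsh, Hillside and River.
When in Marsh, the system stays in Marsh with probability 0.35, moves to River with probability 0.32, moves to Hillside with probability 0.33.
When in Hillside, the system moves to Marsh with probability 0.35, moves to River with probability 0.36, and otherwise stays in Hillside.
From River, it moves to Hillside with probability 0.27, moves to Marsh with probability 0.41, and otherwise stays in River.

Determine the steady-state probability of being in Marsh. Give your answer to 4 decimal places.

0.3699

Let the stationary distribution be π with π = πP and π_1 + π_2 + π_3 = 1.
π_1 = 0.35·π_1 + 0.35·π_2 + 0.41·π_3
π_2 = 0.33·π_1 + 0.29·π_2 + 0.27·π_3
Solving with the normalization constraint gives π = (0.3699, 0.2982, 0.3319).
So the stationary probability of Marsh is 0.3699.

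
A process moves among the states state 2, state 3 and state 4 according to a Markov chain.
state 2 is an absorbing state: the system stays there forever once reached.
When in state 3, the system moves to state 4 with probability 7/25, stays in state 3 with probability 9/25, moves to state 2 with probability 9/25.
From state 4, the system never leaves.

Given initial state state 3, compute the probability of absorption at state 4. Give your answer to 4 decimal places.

0.4375

Let h(s) be the probability of absorption at state 4 starting from transient state s. Then h(state 4) = 1 and h(state 2) = 0. By first-step analysis:
h(state 3) = 0.36·0 + 0.36·h(state 3) + 0.28·1
Solving: h(state 3) = 0.4375.
Starting from state 3, the probability is 0.4375.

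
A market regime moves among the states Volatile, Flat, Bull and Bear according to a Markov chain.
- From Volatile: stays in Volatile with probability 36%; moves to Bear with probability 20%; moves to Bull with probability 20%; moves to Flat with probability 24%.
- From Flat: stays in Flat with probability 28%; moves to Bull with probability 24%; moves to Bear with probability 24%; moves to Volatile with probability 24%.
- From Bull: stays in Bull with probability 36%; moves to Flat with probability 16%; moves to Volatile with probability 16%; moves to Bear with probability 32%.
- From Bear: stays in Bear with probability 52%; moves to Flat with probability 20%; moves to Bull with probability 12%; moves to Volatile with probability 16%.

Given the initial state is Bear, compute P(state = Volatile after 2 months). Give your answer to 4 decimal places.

Propagate the distribution vector 2 months from Bear.
After 0 months: (0.0000, 0.0000, 0.0000, 1.0000)
After 1 month: (0.1600, 0.2000, 0.1200, 0.5200)
After 2 months: (0.2080, 0.2176, 0.1856, 0.3888)
P(in Volatile after 2 months) = 0.2080

0.2080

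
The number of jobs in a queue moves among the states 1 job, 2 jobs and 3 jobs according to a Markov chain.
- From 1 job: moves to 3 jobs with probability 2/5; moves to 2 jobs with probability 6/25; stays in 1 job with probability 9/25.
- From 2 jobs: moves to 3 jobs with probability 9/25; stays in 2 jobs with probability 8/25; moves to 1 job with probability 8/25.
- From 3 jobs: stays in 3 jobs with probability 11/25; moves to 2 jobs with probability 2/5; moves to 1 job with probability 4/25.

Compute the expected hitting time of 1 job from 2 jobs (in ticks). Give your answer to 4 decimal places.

Let t(s) be the expected number of ticks to first reach 1 job from state s, with t(1 job) = 0. Conditioning on the first tick:
t(2 jobs) = 1 + 0.32·t(2 jobs) + 0.36·t(3 jobs)
t(3 jobs) = 1 + 0.4·t(2 jobs) + 0.44·t(3 jobs)
Solving: t(2 jobs) = 3.8851, t(3 jobs) = 4.5608.
Expected ticks from 2 jobs to 1 job: 3.8851.

3.8851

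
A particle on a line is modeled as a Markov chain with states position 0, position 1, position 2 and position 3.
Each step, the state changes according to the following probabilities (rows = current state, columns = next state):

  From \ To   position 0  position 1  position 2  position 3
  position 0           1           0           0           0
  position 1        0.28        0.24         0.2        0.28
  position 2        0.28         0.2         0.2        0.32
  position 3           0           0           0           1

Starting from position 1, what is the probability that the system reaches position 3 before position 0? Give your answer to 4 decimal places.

0.5070

Let h(s) be the probability of absorption at position 3 starting from transient state s. Then h(position 3) = 1 and h(position 0) = 0. By first-step analysis:
h(position 1) = 0.28·0 + 0.24·h(position 1) + 0.2·h(position 2) + 0.28·1
h(position 2) = 0.28·0 + 0.2·h(position 1) + 0.2·h(position 2) + 0.32·1
Solving: h(position 1) = 0.5070, h(position 2) = 0.5268.
Starting from position 1, the probability is 0.5070.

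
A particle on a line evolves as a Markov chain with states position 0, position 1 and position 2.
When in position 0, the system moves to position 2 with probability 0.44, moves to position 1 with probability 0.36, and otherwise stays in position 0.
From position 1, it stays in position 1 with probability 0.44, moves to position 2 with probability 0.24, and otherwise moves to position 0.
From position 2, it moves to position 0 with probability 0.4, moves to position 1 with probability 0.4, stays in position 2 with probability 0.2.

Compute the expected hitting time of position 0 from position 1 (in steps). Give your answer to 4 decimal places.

Let t(s) be the expected number of steps to first reach position 0 from state s, with t(position 0) = 0. Conditioning on the first step:
t(position 1) = 1 + 0.44·t(position 1) + 0.24·t(position 2)
t(position 2) = 1 + 0.4·t(position 1) + 0.2·t(position 2)
Solving: t(position 1) = 2.9545, t(position 2) = 2.7273.
Expected steps from position 1 to position 0: 2.9545.

2.9545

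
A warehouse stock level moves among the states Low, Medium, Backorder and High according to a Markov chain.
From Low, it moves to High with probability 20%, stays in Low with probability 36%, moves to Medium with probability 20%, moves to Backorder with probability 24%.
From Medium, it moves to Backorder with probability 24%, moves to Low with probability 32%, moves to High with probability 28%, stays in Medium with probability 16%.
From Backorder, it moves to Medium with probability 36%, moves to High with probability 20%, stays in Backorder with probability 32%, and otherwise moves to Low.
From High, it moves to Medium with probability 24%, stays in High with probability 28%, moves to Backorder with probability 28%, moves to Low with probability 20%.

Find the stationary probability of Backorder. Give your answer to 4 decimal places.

Let the stationary distribution be π with π = πP and π_1 + π_2 + π_3 + π_4 = 1.
π_1 = 0.36·π_1 + 0.32·π_2 + 0.12·π_3 + 0.2·π_4
π_2 = 0.2·π_1 + 0.16·π_2 + 0.36·π_3 + 0.24·π_4
π_3 = 0.24·π_1 + 0.24·π_2 + 0.32·π_3 + 0.28·π_4
Solving with the normalization constraint gives π = (0.2470, 0.2432, 0.2712, 0.2385).
So the stationary probability of Backorder is 0.2712.

0.2712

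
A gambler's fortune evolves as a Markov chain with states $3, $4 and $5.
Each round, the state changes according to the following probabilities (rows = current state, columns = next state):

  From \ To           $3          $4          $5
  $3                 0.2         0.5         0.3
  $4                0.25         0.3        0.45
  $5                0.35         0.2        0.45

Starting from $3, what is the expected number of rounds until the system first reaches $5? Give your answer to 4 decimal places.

2.7586

Let t(s) be the expected number of rounds to first reach $5 from state s, with t($5) = 0. Conditioning on the first round:
t($3) = 1 + 0.2·t($3) + 0.5·t($4)
t($4) = 1 + 0.25·t($3) + 0.3·t($4)
Solving: t($3) = 2.7586, t($4) = 2.4138.
Expected rounds from $3 to $5: 2.7586.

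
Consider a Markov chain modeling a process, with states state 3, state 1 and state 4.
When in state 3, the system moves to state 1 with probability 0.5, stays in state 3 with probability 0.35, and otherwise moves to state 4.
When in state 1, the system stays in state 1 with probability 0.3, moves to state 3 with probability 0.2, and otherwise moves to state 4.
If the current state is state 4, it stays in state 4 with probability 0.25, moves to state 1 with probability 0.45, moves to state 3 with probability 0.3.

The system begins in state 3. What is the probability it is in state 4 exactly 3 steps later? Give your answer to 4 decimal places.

0.3214

Propagate the distribution vector 3 steps from state 3.
After 0 steps: (1.0000, 0.0000, 0.0000)
After 1 step: (0.3500, 0.5000, 0.1500)
After 2 steps: (0.2675, 0.3925, 0.3400)
After 3 steps: (0.2741, 0.4045, 0.3214)
P(in state 4 after 3 steps) = 0.3214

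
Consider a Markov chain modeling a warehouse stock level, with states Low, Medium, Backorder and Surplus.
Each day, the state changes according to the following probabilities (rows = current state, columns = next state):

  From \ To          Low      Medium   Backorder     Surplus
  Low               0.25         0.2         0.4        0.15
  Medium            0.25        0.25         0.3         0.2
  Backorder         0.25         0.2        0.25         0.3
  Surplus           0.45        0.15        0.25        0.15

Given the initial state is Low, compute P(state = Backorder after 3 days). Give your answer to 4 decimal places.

Propagate the distribution vector 3 days from Low.
After 0 days: (1.0000, 0.0000, 0.0000, 0.0000)
After 1 day: (0.2500, 0.2000, 0.4000, 0.1500)
After 2 days: (0.2800, 0.2025, 0.2975, 0.2200)
After 3 days: (0.2940, 0.1991, 0.3021, 0.2048)
P(in Backorder after 3 days) = 0.3021

0.3021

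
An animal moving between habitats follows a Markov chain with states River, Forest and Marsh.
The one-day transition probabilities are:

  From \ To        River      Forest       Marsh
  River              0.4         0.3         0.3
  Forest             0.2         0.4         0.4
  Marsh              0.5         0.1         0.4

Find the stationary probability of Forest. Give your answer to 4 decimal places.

0.2530

Let the stationary distribution be π with π = πP and π_1 + π_2 + π_3 = 1.
π_1 = 0.4·π_1 + 0.2·π_2 + 0.5·π_3
π_2 = 0.3·π_1 + 0.4·π_2 + 0.1·π_3
Solving with the normalization constraint gives π = (0.3855, 0.2530, 0.3614).
So the stationary probability of Forest is 0.2530.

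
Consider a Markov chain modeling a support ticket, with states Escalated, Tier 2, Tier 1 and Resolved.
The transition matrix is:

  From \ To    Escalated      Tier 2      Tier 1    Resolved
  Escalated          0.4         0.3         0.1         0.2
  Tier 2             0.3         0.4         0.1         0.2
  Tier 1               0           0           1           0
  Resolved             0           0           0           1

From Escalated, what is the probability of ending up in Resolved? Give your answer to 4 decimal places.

0.6667

Let h(s) be the probability of absorption at Resolved starting from transient state s. Then h(Resolved) = 1 and h(Tier 1) = 0. By first-step analysis:
h(Escalated) = 0.4·h(Escalated) + 0.3·h(Tier 2) + 0.1·0 + 0.2·1
h(Tier 2) = 0.3·h(Escalated) + 0.4·h(Tier 2) + 0.1·0 + 0.2·1
Solving: h(Escalated) = 0.6667, h(Tier 2) = 0.6667.
Starting from Escalated, the probability is 0.6667.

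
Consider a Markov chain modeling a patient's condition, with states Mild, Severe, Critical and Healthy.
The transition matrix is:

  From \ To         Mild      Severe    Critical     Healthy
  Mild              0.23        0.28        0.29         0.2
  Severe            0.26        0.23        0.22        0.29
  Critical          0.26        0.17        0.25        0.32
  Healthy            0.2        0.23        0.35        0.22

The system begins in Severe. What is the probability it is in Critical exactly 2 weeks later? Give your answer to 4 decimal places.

Propagate the distribution vector 2 weeks from Severe.
After 0 weeks: (0.0000, 1.0000, 0.0000, 0.0000)
After 1 week: (0.2600, 0.2300, 0.2200, 0.2900)
After 2 weeks: (0.2348, 0.2298, 0.2825, 0.2529)
P(in Critical after 2 weeks) = 0.2825

0.2825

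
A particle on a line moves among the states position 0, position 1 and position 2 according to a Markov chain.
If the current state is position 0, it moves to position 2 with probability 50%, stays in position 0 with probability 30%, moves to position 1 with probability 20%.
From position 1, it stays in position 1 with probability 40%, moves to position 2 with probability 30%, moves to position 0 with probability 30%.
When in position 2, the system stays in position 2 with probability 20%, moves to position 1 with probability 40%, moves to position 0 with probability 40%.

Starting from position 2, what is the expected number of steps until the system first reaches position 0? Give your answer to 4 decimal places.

2.7778

Let t(s) be the expected number of steps to first reach position 0 from state s, with t(position 0) = 0. Conditioning on the first step:
t(position 1) = 1 + 0.4·t(position 1) + 0.3·t(position 2)
t(position 2) = 1 + 0.4·t(position 1) + 0.2·t(position 2)
Solving: t(position 1) = 3.0556, t(position 2) = 2.7778.
Expected steps from position 2 to position 0: 2.7778.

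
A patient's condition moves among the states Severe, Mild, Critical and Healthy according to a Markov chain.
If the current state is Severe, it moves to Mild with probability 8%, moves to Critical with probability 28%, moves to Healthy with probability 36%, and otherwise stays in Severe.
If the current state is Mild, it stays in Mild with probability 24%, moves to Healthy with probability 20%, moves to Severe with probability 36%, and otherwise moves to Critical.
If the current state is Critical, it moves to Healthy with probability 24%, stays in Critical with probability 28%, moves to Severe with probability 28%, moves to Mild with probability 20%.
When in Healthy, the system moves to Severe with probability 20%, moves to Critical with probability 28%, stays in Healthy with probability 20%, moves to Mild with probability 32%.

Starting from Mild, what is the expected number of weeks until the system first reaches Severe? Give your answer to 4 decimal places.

Let t(s) be the expected number of weeks to first reach Severe from state s, with t(Severe) = 0. Conditioning on the first week:
t(Mild) = 1 + 0.24·t(Mild) + 0.2·t(Critical) + 0.2·t(Healthy)
t(Critical) = 1 + 0.2·t(Mild) + 0.28·t(Critical) + 0.24·t(Healthy)
t(Healthy) = 1 + 0.32·t(Mild) + 0.28·t(Critical) + 0.2·t(Healthy)
Solving: t(Mild) = 3.2505, t(Critical) = 3.5568, t(Healthy) = 3.7951.
Expected weeks from Mild to Severe: 3.2505.

3.2505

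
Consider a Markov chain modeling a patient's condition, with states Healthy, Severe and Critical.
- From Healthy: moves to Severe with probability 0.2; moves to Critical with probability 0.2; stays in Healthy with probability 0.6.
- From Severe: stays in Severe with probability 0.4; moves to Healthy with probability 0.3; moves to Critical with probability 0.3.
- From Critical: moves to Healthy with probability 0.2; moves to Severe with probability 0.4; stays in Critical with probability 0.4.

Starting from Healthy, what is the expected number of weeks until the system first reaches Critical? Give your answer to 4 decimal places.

Let t(s) be the expected number of weeks to first reach Critical from state s, with t(Critical) = 0. Conditioning on the first week:
t(Healthy) = 1 + 0.6·t(Healthy) + 0.2·t(Severe)
t(Severe) = 1 + 0.3·t(Healthy) + 0.4·t(Severe)
Solving: t(Healthy) = 4.4444, t(Severe) = 3.8889.
Expected weeks from Healthy to Critical: 4.4444.

4.4444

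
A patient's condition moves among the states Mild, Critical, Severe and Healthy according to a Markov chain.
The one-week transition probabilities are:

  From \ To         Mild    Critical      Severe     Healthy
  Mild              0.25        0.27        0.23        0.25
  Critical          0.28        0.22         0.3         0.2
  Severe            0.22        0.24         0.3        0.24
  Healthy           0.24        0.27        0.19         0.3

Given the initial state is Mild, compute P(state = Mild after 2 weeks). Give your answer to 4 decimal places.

Propagate the distribution vector 2 weeks from Mild.
After 0 weeks: (1.0000, 0.0000, 0.0000, 0.0000)
After 1 week: (0.2500, 0.2700, 0.2300, 0.2500)
After 2 weeks: (0.2487, 0.2496, 0.2550, 0.2467)
P(in Mild after 2 weeks) = 0.2487

0.2487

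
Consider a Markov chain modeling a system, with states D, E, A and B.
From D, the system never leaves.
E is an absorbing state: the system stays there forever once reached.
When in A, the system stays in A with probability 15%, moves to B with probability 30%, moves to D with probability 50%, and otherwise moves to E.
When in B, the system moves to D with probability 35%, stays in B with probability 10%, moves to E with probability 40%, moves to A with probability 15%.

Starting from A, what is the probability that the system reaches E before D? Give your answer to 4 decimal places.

0.2292

Let h(s) be the probability of absorption at E starting from transient state s. Then h(E) = 1 and h(D) = 0. By first-step analysis:
h(A) = 0.5·0 + 0.05·1 + 0.15·h(A) + 0.3·h(B)
h(B) = 0.35·0 + 0.4·1 + 0.15·h(A) + 0.1·h(B)
Solving: h(A) = 0.2292, h(B) = 0.4826.
Starting from A, the probability is 0.2292.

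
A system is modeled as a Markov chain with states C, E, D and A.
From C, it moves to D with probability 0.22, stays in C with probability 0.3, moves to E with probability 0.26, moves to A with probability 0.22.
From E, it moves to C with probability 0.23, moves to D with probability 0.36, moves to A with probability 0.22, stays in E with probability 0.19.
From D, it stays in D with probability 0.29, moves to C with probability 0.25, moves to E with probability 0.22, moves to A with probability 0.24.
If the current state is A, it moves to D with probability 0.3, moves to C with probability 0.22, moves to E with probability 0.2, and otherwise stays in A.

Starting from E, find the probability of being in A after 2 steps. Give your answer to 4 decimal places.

0.2404

Propagate the distribution vector 2 steps from E.
After 0 steps: (0.0000, 1.0000, 0.0000, 0.0000)
After 1 step: (0.2300, 0.1900, 0.3600, 0.2200)
After 2 steps: (0.2511, 0.2191, 0.2894, 0.2404)
P(in A after 2 steps) = 0.2404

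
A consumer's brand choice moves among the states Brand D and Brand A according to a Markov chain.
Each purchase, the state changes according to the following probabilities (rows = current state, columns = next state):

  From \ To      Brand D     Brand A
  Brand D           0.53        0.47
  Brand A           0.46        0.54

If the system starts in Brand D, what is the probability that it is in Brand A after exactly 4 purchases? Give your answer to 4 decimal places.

0.5054

Propagate the distribution vector 4 purchases from Brand D.
After 0 purchases: (1.0000, 0.0000)
After 1 purchase: (0.5300, 0.4700)
After 2 purchases: (0.4971, 0.5029)
After 3 purchases: (0.4948, 0.5052)
After 4 purchases: (0.4946, 0.5054)
P(in Brand A after 4 purchases) = 0.5054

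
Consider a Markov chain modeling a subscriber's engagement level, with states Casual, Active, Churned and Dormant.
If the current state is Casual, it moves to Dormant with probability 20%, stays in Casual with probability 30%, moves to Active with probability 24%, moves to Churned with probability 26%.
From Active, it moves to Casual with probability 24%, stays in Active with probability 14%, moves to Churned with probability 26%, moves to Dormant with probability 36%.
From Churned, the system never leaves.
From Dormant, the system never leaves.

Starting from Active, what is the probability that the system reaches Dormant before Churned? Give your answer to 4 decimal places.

0.5511

Let h(s) be the probability of absorption at Dormant starting from transient state s. Then h(Dormant) = 1 and h(Churned) = 0. By first-step analysis:
h(Casual) = 0.3·h(Casual) + 0.24·h(Active) + 0.26·0 + 0.2·1
h(Active) = 0.24·h(Casual) + 0.14·h(Active) + 0.26·0 + 0.36·1
Solving: h(Casual) = 0.4747, h(Active) = 0.5511.
Starting from Active, the probability is 0.5511.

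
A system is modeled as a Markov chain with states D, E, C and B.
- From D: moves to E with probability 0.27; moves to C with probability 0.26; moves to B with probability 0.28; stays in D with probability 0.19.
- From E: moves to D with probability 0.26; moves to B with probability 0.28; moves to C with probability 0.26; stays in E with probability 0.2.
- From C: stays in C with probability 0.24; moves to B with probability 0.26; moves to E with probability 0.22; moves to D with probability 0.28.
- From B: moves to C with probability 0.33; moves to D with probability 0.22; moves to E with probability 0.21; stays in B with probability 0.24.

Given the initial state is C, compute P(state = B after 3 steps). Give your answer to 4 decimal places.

0.2639

Propagate the distribution vector 3 steps from C.
After 0 steps: (0.0000, 0.0000, 1.0000, 0.0000)
After 1 step: (0.2800, 0.2200, 0.2400, 0.2600)
After 2 steps: (0.2348, 0.2270, 0.2734, 0.2648)
After 3 steps: (0.2384, 0.2246, 0.2731, 0.2639)
P(in B after 3 steps) = 0.2639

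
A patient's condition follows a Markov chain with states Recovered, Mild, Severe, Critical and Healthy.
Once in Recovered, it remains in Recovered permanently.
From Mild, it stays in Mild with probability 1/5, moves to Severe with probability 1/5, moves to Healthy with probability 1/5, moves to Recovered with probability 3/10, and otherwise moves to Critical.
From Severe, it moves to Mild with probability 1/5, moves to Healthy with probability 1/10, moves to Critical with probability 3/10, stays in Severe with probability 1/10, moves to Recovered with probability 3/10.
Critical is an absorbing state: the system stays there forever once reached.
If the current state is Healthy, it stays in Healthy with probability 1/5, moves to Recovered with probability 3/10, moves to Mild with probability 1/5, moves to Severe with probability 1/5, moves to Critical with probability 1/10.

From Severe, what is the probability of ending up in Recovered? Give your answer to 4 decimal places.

0.5625

Let h(s) be the probability of absorption at Recovered starting from transient state s. Then h(Recovered) = 1 and h(Critical) = 0. By first-step analysis:
h(Mild) = 0.3·1 + 0.2·h(Mild) + 0.2·h(Severe) + 0.1·0 + 0.2·h(Healthy)
h(Severe) = 0.3·1 + 0.2·h(Mild) + 0.1·h(Severe) + 0.3·0 + 0.1·h(Healthy)
h(Healthy) = 0.3·1 + 0.2·h(Mild) + 0.2·h(Severe) + 0.1·0 + 0.2·h(Healthy)
Solving: h(Mild) = 0.6875, h(Severe) = 0.5625, h(Healthy) = 0.6875.
Starting from Severe, the probability is 0.5625.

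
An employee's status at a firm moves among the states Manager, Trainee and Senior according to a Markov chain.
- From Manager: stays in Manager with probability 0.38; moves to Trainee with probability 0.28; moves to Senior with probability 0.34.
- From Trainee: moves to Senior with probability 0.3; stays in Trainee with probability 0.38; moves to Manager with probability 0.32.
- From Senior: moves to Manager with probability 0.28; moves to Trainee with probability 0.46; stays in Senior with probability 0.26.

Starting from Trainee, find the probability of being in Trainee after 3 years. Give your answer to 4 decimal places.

0.3713

Propagate the distribution vector 3 years from Trainee.
After 0 years: (0.0000, 1.0000, 0.0000)
After 1 year: (0.3200, 0.3800, 0.3000)
After 2 years: (0.3272, 0.3720, 0.3008)
After 3 years: (0.3276, 0.3713, 0.3011)
P(in Trainee after 3 years) = 0.3713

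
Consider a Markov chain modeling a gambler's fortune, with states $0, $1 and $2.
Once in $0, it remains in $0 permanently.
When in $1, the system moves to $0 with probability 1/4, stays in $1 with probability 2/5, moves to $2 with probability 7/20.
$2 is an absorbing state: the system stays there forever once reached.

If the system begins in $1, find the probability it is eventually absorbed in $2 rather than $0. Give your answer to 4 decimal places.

0.5833

Let h(s) be the probability of absorption at $2 starting from transient state s. Then h($2) = 1 and h($0) = 0. By first-step analysis:
h($1) = 0.25·0 + 0.4·h($1) + 0.35·1
Solving: h($1) = 0.5833.
Starting from $1, the probability is 0.5833.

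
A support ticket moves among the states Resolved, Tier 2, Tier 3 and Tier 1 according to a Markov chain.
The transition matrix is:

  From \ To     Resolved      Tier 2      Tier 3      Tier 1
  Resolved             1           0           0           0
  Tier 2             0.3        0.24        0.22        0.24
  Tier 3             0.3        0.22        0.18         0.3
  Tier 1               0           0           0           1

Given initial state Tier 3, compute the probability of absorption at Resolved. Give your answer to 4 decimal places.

Let h(s) be the probability of absorption at Resolved starting from transient state s. Then h(Resolved) = 1 and h(Tier 1) = 0. By first-step analysis:
h(Tier 2) = 0.3·1 + 0.24·h(Tier 2) + 0.22·h(Tier 3) + 0.24·0
h(Tier 3) = 0.3·1 + 0.22·h(Tier 2) + 0.18·h(Tier 3) + 0.3·0
Solving: h(Tier 2) = 0.5428, h(Tier 3) = 0.5115.
Starting from Tier 3, the probability is 0.5115.

0.5115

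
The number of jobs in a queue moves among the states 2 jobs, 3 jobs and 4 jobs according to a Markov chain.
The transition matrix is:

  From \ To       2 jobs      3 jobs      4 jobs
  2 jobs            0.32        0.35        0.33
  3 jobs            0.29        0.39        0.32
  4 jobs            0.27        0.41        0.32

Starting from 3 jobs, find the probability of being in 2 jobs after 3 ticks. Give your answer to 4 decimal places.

Propagate the distribution vector 3 ticks from 3 jobs.
After 0 ticks: (0.0000, 1.0000, 0.0000)
After 1 tick: (0.2900, 0.3900, 0.3200)
After 2 ticks: (0.2923, 0.3848, 0.3229)
After 3 ticks: (0.2923, 0.3848, 0.3229)
P(in 2 jobs after 3 ticks) = 0.2923

0.2923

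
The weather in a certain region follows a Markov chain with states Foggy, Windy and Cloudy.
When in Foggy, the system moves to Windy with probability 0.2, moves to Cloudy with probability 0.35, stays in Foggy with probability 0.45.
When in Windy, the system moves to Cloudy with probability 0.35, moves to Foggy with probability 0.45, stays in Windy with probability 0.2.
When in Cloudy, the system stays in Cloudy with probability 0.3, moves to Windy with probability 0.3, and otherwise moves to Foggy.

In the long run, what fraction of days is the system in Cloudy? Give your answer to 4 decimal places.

Let the stationary distribution be π with π = πP and π_1 + π_2 + π_3 = 1.
π_1 = 0.45·π_1 + 0.45·π_2 + 0.4·π_3
π_2 = 0.2·π_1 + 0.2·π_2 + 0.3·π_3
Solving with the normalization constraint gives π = (0.4333, 0.2333, 0.3333).
So the stationary probability of Cloudy is 0.3333.

0.3333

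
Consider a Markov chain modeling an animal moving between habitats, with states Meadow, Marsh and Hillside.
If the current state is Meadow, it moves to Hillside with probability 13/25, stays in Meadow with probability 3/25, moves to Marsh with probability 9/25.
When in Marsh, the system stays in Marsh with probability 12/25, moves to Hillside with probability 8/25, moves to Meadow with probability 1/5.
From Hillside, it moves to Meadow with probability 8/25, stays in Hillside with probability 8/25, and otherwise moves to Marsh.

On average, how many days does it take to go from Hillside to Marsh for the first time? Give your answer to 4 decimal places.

Let t(s) be the expected number of days to first reach Marsh from state s, with t(Marsh) = 0. Conditioning on the first day:
t(Meadow) = 1 + 0.12·t(Meadow) + 0.52·t(Hillside)
t(Hillside) = 1 + 0.32·t(Meadow) + 0.32·t(Hillside)
Solving: t(Meadow) = 2.7778, t(Hillside) = 2.7778.
Expected days from Hillside to Marsh: 2.7778.

2.7778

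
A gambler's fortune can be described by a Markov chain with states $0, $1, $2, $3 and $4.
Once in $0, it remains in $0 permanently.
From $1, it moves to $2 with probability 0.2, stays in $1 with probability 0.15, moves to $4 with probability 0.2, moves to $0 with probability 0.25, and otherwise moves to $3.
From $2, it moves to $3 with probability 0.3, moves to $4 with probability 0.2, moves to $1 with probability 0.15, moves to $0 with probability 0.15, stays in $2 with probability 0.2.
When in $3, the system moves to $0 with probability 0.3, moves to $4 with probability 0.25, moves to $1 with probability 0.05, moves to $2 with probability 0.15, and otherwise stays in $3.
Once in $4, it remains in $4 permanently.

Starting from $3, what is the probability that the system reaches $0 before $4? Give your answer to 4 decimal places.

Let h(s) be the probability of absorption at $0 starting from transient state s. Then h($0) = 1 and h($4) = 0. By first-step analysis:
h($1) = 0.25·1 + 0.15·h($1) + 0.2·h($2) + 0.2·h($3) + 0.2·0
h($2) = 0.15·1 + 0.15·h($1) + 0.2·h($2) + 0.3·h($3) + 0.2·0
h($3) = 0.3·1 + 0.05·h($1) + 0.15·h($2) + 0.25·h($3) + 0.25·0
Solving: h($1) = 0.5343, h($2) = 0.4876, h($3) = 0.5331.
Starting from $3, the probability is 0.5331.

0.5331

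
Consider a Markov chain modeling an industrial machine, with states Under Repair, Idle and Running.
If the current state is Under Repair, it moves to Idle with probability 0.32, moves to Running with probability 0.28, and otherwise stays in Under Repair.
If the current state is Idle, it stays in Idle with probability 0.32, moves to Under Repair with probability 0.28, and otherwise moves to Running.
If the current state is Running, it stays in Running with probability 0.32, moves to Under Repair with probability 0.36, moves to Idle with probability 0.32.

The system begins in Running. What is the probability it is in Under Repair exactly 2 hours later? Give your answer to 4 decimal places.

0.3488

Sum over the intermediate state after 1 hour:
P = P(Running→Under Repair)·P(Under Repair→Under Repair) + P(Running→Idle)·P(Idle→Under Repair) + P(Running→Running)·P(Running→Under Repair)
  = 0.36×0.4 + 0.32×0.28 + 0.32×0.36
  = 0.1440 + 0.0896 + 0.1152 = 0.3488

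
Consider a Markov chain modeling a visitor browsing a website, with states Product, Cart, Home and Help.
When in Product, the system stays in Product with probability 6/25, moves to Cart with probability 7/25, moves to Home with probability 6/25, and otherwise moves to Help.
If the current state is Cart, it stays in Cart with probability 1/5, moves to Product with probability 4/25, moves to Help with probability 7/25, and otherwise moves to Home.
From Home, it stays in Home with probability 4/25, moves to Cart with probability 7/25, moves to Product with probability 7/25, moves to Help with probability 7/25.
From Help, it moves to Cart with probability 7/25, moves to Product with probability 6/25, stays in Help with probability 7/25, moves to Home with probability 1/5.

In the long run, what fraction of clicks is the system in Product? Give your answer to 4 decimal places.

Let the stationary distribution be π with π = πP and π_1 + π_2 + π_3 + π_4 = 1.
π_1 = 0.24·π_1 + 0.16·π_2 + 0.28·π_3 + 0.24·π_4
π_2 = 0.28·π_1 + 0.2·π_2 + 0.28·π_3 + 0.28·π_4
π_3 = 0.24·π_1 + 0.36·π_2 + 0.16·π_3 + 0.2·π_4
Solving with the normalization constraint gives π = (0.2289, 0.2593, 0.2410, 0.2708).
So the stationary probability of Product is 0.2289.

0.2289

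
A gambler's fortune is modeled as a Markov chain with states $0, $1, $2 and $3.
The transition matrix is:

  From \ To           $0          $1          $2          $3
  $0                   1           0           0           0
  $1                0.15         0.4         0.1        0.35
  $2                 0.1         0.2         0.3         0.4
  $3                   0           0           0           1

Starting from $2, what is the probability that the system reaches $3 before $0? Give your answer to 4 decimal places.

0.7750

Let h(s) be the probability of absorption at $3 starting from transient state s. Then h($3) = 1 and h($0) = 0. By first-step analysis:
h($1) = 0.15·0 + 0.4·h($1) + 0.1·h($2) + 0.35·1
h($2) = 0.1·0 + 0.2·h($1) + 0.3·h($2) + 0.4·1
Solving: h($1) = 0.7125, h($2) = 0.7750.
Starting from $2, the probability is 0.7750.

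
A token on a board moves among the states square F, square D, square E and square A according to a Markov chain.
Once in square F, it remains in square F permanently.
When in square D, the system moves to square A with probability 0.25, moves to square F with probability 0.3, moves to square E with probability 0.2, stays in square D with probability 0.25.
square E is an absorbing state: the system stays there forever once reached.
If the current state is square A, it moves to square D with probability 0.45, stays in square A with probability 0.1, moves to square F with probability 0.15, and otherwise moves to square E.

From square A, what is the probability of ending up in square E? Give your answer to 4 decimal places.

Let h(s) be the probability of absorption at square E starting from transient state s. Then h(square E) = 1 and h(square F) = 0. By first-step analysis:
h(square D) = 0.3·0 + 0.25·h(square D) + 0.2·1 + 0.25·h(square A)
h(square A) = 0.15·0 + 0.45·h(square D) + 0.3·1 + 0.1·h(square A)
Solving: h(square D) = 0.4533, h(square A) = 0.5600.
Starting from square A, the probability is 0.5600.

0.5600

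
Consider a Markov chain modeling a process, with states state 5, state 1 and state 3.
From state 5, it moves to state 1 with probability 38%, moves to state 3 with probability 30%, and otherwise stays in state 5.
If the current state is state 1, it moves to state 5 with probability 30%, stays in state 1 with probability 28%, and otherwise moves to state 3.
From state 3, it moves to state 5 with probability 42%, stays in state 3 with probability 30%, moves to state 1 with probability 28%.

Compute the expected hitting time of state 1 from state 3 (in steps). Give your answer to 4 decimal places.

3.1429

Let t(s) be the expected number of steps to first reach state 1 from state s, with t(state 1) = 0. Conditioning on the first step:
t(state 5) = 1 + 0.32·t(state 5) + 0.3·t(state 3)
t(state 3) = 1 + 0.42·t(state 5) + 0.3·t(state 3)
Solving: t(state 5) = 2.8571, t(state 3) = 3.1429.
Expected steps from state 3 to state 1: 3.1429.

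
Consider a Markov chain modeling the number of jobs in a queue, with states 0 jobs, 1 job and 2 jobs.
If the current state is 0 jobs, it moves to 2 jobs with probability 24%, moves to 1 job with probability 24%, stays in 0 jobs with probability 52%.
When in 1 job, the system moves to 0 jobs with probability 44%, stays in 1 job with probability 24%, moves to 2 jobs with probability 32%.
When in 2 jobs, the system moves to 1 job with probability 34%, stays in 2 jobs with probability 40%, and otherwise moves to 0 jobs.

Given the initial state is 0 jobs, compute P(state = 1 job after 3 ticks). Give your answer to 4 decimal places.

0.2698

Propagate the distribution vector 3 ticks from 0 jobs.
After 0 ticks: (1.0000, 0.0000, 0.0000)
After 1 tick: (0.5200, 0.2400, 0.2400)
After 2 ticks: (0.4384, 0.2640, 0.2976)
After 3 ticks: (0.4215, 0.2698, 0.3087)
P(in 1 job after 3 ticks) = 0.2698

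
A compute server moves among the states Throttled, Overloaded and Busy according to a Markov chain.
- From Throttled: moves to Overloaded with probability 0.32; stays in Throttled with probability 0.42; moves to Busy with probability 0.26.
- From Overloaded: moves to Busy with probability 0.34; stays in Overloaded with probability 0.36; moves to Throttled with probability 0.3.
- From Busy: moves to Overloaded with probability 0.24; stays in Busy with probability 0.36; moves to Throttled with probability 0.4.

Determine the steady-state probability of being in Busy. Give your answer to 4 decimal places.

Let the stationary distribution be π with π = πP and π_1 + π_2 + π_3 = 1.
π_1 = 0.42·π_1 + 0.3·π_2 + 0.4·π_3
π_2 = 0.32·π_1 + 0.36·π_2 + 0.24·π_3
Solving with the normalization constraint gives π = (0.3768, 0.3070, 0.3162).
So the stationary probability of Busy is 0.3162.

0.3162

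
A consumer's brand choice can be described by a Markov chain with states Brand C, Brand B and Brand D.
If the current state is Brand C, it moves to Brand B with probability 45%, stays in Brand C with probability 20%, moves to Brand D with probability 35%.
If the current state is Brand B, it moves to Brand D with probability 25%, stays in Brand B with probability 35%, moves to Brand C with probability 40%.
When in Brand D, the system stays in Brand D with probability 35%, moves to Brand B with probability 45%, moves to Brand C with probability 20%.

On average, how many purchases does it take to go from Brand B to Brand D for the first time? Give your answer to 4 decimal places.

3.5294

Let t(s) be the expected number of purchases to first reach Brand D from state s, with t(Brand D) = 0. Conditioning on the first purchase:
t(Brand C) = 1 + 0.2·t(Brand C) + 0.45·t(Brand B)
t(Brand B) = 1 + 0.4·t(Brand C) + 0.35·t(Brand B)
Solving: t(Brand C) = 3.2353, t(Brand B) = 3.5294.
Expected purchases from Brand B to Brand D: 3.5294.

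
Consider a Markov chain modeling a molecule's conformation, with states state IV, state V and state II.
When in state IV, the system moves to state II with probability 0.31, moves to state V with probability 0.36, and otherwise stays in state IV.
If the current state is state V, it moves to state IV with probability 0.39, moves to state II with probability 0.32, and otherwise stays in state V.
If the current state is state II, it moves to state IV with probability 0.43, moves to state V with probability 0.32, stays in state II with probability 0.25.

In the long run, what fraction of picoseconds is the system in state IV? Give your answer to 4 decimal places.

Let the stationary distribution be π with π = πP and π_1 + π_2 + π_3 = 1.
π_1 = 0.33·π_1 + 0.39·π_2 + 0.43·π_3
π_2 = 0.36·π_1 + 0.29·π_2 + 0.32·π_3
Solving with the normalization constraint gives π = (0.3791, 0.3254, 0.2955).
So the stationary probability of state IV is 0.3791.

0.3791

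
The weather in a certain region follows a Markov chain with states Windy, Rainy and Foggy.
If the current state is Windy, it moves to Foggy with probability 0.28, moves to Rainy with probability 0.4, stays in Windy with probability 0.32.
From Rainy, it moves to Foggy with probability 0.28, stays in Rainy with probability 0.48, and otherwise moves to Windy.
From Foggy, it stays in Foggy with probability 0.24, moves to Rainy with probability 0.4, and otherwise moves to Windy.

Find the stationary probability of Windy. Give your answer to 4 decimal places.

Let the stationary distribution be π with π = πP and π_1 + π_2 + π_3 = 1.
π_1 = 0.32·π_1 + 0.24·π_2 + 0.36·π_3
π_2 = 0.4·π_1 + 0.48·π_2 + 0.4·π_3
Solving with the normalization constraint gives π = (0.2960, 0.4348, 0.2692).
So the stationary probability of Windy is 0.2960.

0.2960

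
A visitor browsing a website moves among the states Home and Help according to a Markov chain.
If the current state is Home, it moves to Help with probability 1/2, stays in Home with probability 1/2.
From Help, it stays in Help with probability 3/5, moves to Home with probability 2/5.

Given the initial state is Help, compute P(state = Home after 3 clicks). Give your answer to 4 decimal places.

Propagate the distribution vector 3 clicks from Help.
After 0 clicks: (0.0000, 1.0000)
After 1 click: (0.4000, 0.6000)
After 2 clicks: (0.4400, 0.5600)
After 3 clicks: (0.4440, 0.5560)
P(in Home after 3 clicks) = 0.4440

0.4440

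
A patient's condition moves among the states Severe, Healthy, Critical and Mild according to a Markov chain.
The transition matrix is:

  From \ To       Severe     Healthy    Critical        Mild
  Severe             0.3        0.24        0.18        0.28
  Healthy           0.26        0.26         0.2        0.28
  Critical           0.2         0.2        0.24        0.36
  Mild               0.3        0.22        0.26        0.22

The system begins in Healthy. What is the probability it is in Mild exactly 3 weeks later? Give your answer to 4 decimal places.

0.2808

Propagate the distribution vector 3 weeks from Healthy.
After 0 weeks: (0.0000, 1.0000, 0.0000, 0.0000)
After 1 week: (0.2600, 0.2600, 0.2000, 0.2800)
After 2 weeks: (0.2696, 0.2316, 0.2196, 0.2792)
After 3 weeks: (0.2688, 0.2303, 0.2201, 0.2808)
P(in Mild after 3 weeks) = 0.2808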